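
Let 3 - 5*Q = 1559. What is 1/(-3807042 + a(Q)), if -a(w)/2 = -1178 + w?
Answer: -5/19020318 ≈ -2.6288e-7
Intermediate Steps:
Q = -1556/5 (Q = ⅗ - ⅕*1559 = ⅗ - 1559/5 = -1556/5 ≈ -311.20)
a(w) = 2356 - 2*w (a(w) = -2*(-1178 + w) = 2356 - 2*w)
1/(-3807042 + a(Q)) = 1/(-3807042 + (2356 - 2*(-1556/5))) = 1/(-3807042 + (2356 + 3112/5)) = 1/(-3807042 + 14892/5) = 1/(-19020318/5) = -5/19020318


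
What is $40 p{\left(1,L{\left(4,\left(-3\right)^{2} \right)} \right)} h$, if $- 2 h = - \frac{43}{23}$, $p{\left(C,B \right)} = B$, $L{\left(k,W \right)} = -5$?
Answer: $- \frac{4300}{23} \approx -186.96$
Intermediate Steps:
$h = \frac{43}{46}$ ($h = - \frac{\left(-43\right) \frac{1}{23}}{2} = \left(- \frac{1}{2}\right) \left(- \frac{43}{23}\right) = \frac{43}{46} \approx 0.93478$)
$40 p{\left(1,L{\left(4,\left(-3\right)^{2} \right)} \right)} h = 40 \left(-5\right) \frac{43}{46} = \left(-200\right) \frac{43}{46} = - \frac{4300}{23}$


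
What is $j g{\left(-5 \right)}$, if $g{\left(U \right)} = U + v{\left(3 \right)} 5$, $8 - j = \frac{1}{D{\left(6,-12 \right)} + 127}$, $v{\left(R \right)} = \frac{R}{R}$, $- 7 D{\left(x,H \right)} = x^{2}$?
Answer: $0$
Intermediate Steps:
$D{\left(x,H \right)} = - \frac{x^{2}}{7}$
$v{\left(R \right)} = 1$
$j = \frac{6817}{853}$ ($j = 8 - \frac{1}{- \frac{6^{2}}{7} + 127} = 8 - \frac{1}{\left(- \frac{1}{7}\right) 36 + 127} = 8 - \frac{1}{- \frac{36}{7} + 127} = 8 - \frac{1}{\frac{853}{7}} = 8 - \frac{7}{853} = \frac{6817}{853} \approx 7.9918$)
$g{\left(U \right)} = 5 + U$ ($g{\left(U \right)} = U + 1 \cdot 5 = U + 5 = 5 + U$)
$j g{\left(-5 \right)} = \frac{6817 \left(5 - 5\right)}{853} = \frac{6817}{853} \cdot 0 = 0$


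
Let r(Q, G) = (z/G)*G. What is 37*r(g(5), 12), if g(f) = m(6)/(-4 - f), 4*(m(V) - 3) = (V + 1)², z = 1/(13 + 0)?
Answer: 37/13 ≈ 2.8462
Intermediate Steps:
z = 1/13 ≈ 0.076923
m(V) = 3 + (1 + V)²/4 (m(V) = 3 + (V + 1)²/4 = 3 + (1 + V)²/4)
g(f) = 61/(4*(-4 - f)) (g(f) = (3 + (1 + 6)²/4)/(-4 - f) = (3 + (¼)*7²)/(-4 - f) = (3 + (¼)*49)/(-4 - f) = (3 + 49/4)/(-4 - f) = 61/(4*(-4 - f)))
r(Q, G) = 1/13 (r(Q, G) = (1/(13*G))*G = 1/13)
37*r(g(5), 12) = 37*(1/13) = 37/13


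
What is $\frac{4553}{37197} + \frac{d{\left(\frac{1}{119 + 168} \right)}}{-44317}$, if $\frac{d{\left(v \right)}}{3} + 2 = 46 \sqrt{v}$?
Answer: $\frac{201998483}{1648459449} - \frac{138 \sqrt{287}}{12718979} \approx 0.12235$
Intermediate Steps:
$d{\left(v \right)} = -6 + 138 \sqrt{v}$ ($d{\left(v \right)} = -6 + 3 \cdot 46 \sqrt{v} = -6 + 138 \sqrt{v}$)
$\frac{4553}{37197} + \frac{d{\left(\frac{1}{119 + 168} \right)}}{-44317} = \frac{4553}{37197} + \frac{-6 + 138 \sqrt{\frac{1}{119 + 168}}}{-44317} = 4553 \cdot \frac{1}{37197} + \left(-6 + 138 \sqrt{\frac{1}{287}}\right) \left(- \frac{1}{44317}\right) = \frac{4553}{37197} + \left(-6 + \frac{138}{\sqrt{287}}\right) \left(- \frac{1}{44317}\right) = \frac{4553}{37197} + \left(-6 + 138 \frac{\sqrt{287}}{287}\right) \left(- \frac{1}{44317}\right) = \frac{4553}{37197} + \left(-6 + \frac{138 \sqrt{287}}{287}\right) \left(- \frac{1}{44317}\right) = \frac{4553}{37197} + \left(\frac{6}{44317} - \frac{138 \sqrt{287}}{12718979}\right) = \frac{201998483}{1648459449} - \frac{138 \sqrt{287}}{12718979}$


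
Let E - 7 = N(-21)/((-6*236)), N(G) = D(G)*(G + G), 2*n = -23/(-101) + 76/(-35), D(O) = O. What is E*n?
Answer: -295453/47672 ≈ -6.1976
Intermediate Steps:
n = -6871/7070 (n = (-23/(-101) + 76/(-35))/2 = (-23*(-1/101) + 76*(-1/35))/2 = (23/101 - 76/35)/2 = (½)*(-6871/3535) = -6871/7070 ≈ -0.97185)
N(G) = 2*G² (N(G) = G*(G + G) = G*(2*G) = 2*G²)
E = 1505/236 (E = 7 + (2*(-21)²)/((-6*236)) = 7 + (2*441)/(-1416) = 7 + 882*(-1/1416) = 7 - 147/236 = 1505/236 ≈ 6.3771)
E*n = (1505/236)*(-6871/7070) = -295453/47672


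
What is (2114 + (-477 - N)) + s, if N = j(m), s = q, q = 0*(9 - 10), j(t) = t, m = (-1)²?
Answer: 1636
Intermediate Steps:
m = 1
q = 0 (q = 0*(-1) = 0)
s = 0
N = 1
(2114 + (-477 - N)) + s = (2114 + (-477 - 1*1)) + 0 = (2114 + (-477 - 1)) + 0 = (2114 - 478) + 0 = 1636 + 0 = 1636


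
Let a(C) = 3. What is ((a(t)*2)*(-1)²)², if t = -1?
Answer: 36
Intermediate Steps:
((a(t)*2)*(-1)²)² = ((3*2)*(-1)²)² = (6*1)² = 6² = 36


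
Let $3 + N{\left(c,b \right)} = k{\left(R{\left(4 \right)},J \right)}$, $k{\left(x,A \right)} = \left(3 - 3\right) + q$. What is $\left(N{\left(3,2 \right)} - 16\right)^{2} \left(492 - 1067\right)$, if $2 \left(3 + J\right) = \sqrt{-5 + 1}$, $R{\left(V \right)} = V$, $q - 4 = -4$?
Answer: $-207575$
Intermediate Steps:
$q = 0$ ($q = 4 - 4 = 0$)
$J = -3 + i$ ($J = -3 + \frac{\sqrt{-5 + 1}}{2} = -3 + \frac{\sqrt{-4}}{2} = -3 + \frac{2 i}{2} = -3 + i \approx -3.0 + 1.0 i$)
$k{\left(x,A \right)} = 0$ ($k{\left(x,A \right)} = \left(3 - 3\right) + 0 = 0 + 0 = 0$)
$N{\left(c,b \right)} = -3$ ($N{\left(c,b \right)} = -3 + 0 = -3$)
$\left(N{\left(3,2 \right)} - 16\right)^{2} \left(492 - 1067\right) = \left(-3 - 16\right)^{2} \left(492 - 1067\right) = \left(-19\right)^{2} \left(-575\right) = 361 \left(-575\right) = -207575$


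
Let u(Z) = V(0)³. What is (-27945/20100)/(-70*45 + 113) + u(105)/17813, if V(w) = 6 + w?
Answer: 912214899/72491428540 ≈ 0.012584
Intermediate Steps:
u(Z) = 216 (u(Z) = (6 + 0)³ = 6³ = 216)
(-27945/20100)/(-70*45 + 113) + u(105)/17813 = (-27945/20100)/(-70*45 + 113) + 216/17813 = (-27945*1/20100)/(-3150 + 113) + 216*(1/17813) = -1863/1340/(-3037) + 216/17813 = -1863/1340*(-1/3037) + 216/17813 = 1863/4069580 + 216/17813 = 912214899/72491428540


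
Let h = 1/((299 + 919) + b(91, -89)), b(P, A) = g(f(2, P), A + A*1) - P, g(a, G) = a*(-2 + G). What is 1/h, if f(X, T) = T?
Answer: -15253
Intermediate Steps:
b(P, A) = -P + P*(-2 + 2*A) (b(P, A) = P*(-2 + (A + A*1)) - P = P*(-2 + (A + A)) - P = P*(-2 + 2*A) - P = -P + P*(-2 + 2*A))
h = -1/15253 (h = 1/((299 + 919) + 91*(-3 + 2*(-89))) = 1/(1218 + 91*(-3 - 178)) = 1/(1218 + 91*(-181)) = 1/(1218 - 16471) = 1/(-15253) = -1/15253 ≈ -6.5561e-5)
1/h = 1/(-1/15253) = -15253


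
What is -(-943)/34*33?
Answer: 31119/34 ≈ 915.26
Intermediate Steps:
-(-943)/34*33 = -23*(-41/34)*33 = (943/34)*33 = 31119/34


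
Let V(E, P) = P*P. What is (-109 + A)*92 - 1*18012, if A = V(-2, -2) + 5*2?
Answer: -26752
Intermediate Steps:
V(E, P) = P²
A = 14 (A = (-2)² + 5*2 = 4 + 10 = 14)
(-109 + A)*92 - 1*18012 = (-109 + 14)*92 - 1*18012 = -95*92 - 18012 = -8740 - 18012 = -26752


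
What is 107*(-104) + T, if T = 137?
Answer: -10991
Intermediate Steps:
107*(-104) + T = 107*(-104) + 137 = -11128 + 137 = -10991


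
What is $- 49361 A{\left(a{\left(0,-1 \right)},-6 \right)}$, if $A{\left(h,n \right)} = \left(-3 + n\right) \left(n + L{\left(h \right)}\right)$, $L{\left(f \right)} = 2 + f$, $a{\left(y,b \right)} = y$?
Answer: $-1776996$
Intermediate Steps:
$A{\left(h,n \right)} = \left(-3 + n\right) \left(2 + h + n\right)$ ($A{\left(h,n \right)} = \left(-3 + n\right) \left(n + \left(2 + h\right)\right) = \left(-3 + n\right) \left(2 + h + n\right)$)
$- 49361 A{\left(a{\left(0,-1 \right)},-6 \right)} = - 49361 \left(-6 + \left(-6\right)^{2} - -6 - 0 + 0 \left(-6\right)\right) = - 49361 \left(-6 + 36 + 6 + 0 + 0\right) = \left(-49361\right) 36 = -1776996$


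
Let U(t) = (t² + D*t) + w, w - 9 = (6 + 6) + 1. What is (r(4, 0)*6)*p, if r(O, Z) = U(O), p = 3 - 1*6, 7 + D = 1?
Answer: -252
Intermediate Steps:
D = -6 (D = -7 + 1 = -6)
w = 22 (w = 9 + ((6 + 6) + 1) = 9 + (12 + 1) = 9 + 13 = 22)
p = -3 (p = 3 - 6 = -3)
U(t) = 22 + t² - 6*t (U(t) = (t² - 6*t) + 22 = 22 + t² - 6*t)
r(O, Z) = 22 + O² - 6*O
(r(4, 0)*6)*p = ((22 + 4² - 6*4)*6)*(-3) = ((22 + 16 - 24)*6)*(-3) = (14*6)*(-3) = 84*(-3) = -252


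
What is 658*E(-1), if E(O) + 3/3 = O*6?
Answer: -4606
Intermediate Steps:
E(O) = -1 + 6*O (E(O) = -1 + O*6 = -1 + 6*O)
658*E(-1) = 658*(-1 + 6*(-1)) = 658*(-1 - 6) = 658*(-7) = -4606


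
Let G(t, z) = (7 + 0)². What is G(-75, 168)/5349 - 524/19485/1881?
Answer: 597703363/65349241155 ≈ 0.0091463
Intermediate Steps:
G(t, z) = 49 (G(t, z) = 7² = 49)
G(-75, 168)/5349 - 524/19485/1881 = 49/5349 - 524/19485/1881 = 49*(1/5349) - 524*1/19485*(1/1881) = 49/5349 - 524/19485*1/1881 = 49/5349 - 524/36651285 = 597703363/65349241155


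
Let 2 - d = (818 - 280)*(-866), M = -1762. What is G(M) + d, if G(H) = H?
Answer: 464148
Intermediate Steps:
d = 465910 (d = 2 - (818 - 280)*(-866) = 2 - 538*(-866) = 2 - 1*(-465908) = 2 + 465908 = 465910)
G(M) + d = -1762 + 465910 = 464148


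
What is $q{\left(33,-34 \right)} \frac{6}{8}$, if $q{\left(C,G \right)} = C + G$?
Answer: $- \frac{3}{4} \approx -0.75$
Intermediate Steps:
$q{\left(33,-34 \right)} \frac{6}{8} = \left(33 - 34\right) \frac{6}{8} = - \frac{6}{8} = \left(-1\right) \frac{3}{4} = - \frac{3}{4}$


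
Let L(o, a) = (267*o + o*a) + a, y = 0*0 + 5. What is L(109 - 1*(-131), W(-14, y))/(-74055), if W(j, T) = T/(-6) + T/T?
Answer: -384721/444330 ≈ -0.86584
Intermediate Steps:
y = 5 (y = 0 + 5 = 5)
W(j, T) = 1 - T/6 (W(j, T) = T*(-⅙) + 1 = -T/6 + 1 = 1 - T/6)
L(o, a) = a + 267*o + a*o (L(o, a) = (267*o + a*o) + a = a + 267*o + a*o)
L(109 - 1*(-131), W(-14, y))/(-74055) = ((1 - ⅙*5) + 267*(109 - 1*(-131)) + (1 - ⅙*5)*(109 - 1*(-131)))/(-74055) = ((1 - ⅚) + 267*(109 + 131) + (1 - ⅚)*(109 + 131))*(-1/74055) = (⅙ + 267*240 + (⅙)*240)*(-1/74055) = (⅙ + 64080 + 40)*(-1/74055) = (384721/6)*(-1/74055) = -384721/444330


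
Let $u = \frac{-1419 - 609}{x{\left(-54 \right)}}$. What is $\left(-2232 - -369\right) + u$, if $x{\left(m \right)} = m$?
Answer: $- \frac{16429}{9} \approx -1825.4$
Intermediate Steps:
$u = \frac{338}{9}$ ($u = \frac{-1419 - 609}{-54} = \left(-1419 - 609\right) \left(- \frac{1}{54}\right) = \left(-2028\right) \left(- \frac{1}{54}\right) = \frac{338}{9} \approx 37.556$)
$\left(-2232 - -369\right) + u = \left(-2232 - -369\right) + \frac{338}{9} = \left(-2232 + 369\right) + \frac{338}{9} = -1863 + \frac{338}{9} = - \frac{16429}{9}$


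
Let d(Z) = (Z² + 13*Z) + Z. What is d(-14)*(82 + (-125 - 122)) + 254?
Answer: 254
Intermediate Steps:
d(Z) = Z² + 14*Z
d(-14)*(82 + (-125 - 122)) + 254 = (-14*(14 - 14))*(82 + (-125 - 122)) + 254 = (-14*0)*(82 - 247) + 254 = 0*(-165) + 254 = 0 + 254 = 254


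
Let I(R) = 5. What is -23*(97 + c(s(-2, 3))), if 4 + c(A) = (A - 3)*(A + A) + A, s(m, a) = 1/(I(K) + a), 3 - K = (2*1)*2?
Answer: -68011/32 ≈ -2125.3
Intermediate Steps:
K = -1 (K = 3 - 2*1*2 = 3 - 2*2 = 3 - 1*4 = 3 - 4 = -1)
s(m, a) = 1/(5 + a)
c(A) = -4 + A + 2*A*(-3 + A) (c(A) = -4 + ((A - 3)*(A + A) + A) = -4 + ((-3 + A)*(2*A) + A) = -4 + (2*A*(-3 + A) + A) = -4 + (A + 2*A*(-3 + A)) = -4 + A + 2*A*(-3 + A))
-23*(97 + c(s(-2, 3))) = -23*(97 + (-4 - 5/(5 + 3) + 2*(1/(5 + 3))²)) = -23*(97 + (-4 - 5/8 + 2*(1/8)²)) = -23*(97 + (-4 - 5*⅛ + 2*(⅛)²)) = -23*(97 + (-4 - 5/8 + 2*(1/64))) = -23*(97 + (-4 - 5/8 + 1/32)) = -23*(97 - 147/32) = -23*2957/32 = -68011/32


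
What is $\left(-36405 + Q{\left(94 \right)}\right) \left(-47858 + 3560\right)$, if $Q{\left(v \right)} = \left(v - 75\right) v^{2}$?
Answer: $-5824256742$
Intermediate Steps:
$Q{\left(v \right)} = v^{2} \left(-75 + v\right)$ ($Q{\left(v \right)} = \left(-75 + v\right) v^{2} = v^{2} \left(-75 + v\right)$)
$\left(-36405 + Q{\left(94 \right)}\right) \left(-47858 + 3560\right) = \left(-36405 + 94^{2} \left(-75 + 94\right)\right) \left(-47858 + 3560\right) = \left(-36405 + 8836 \cdot 19\right) \left(-44298\right) = \left(-36405 + 167884\right) \left(-44298\right) = 131479 \left(-44298\right) = -5824256742$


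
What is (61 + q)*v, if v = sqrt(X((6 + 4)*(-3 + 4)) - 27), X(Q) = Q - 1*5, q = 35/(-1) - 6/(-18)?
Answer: 79*I*sqrt(22)/3 ≈ 123.51*I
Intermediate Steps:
q = -104/3 (q = 35*(-1) - 6*(-1/18) = -35 + 1/3 = -104/3 ≈ -34.667)
X(Q) = -5 + Q (X(Q) = Q - 5 = -5 + Q)
v = I*sqrt(22) (v = sqrt((-5 + (6 + 4)*(-3 + 4)) - 27) = sqrt((-5 + 10*1) - 27) = sqrt((-5 + 10) - 27) = sqrt(5 - 27) = sqrt(-22) = I*sqrt(22) ≈ 4.6904*I)
(61 + q)*v = (61 - 104/3)*(I*sqrt(22)) = 79*(I*sqrt(22))/3 = 79*I*sqrt(22)/3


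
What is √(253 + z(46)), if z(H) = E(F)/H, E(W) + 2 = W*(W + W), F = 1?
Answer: √253 ≈ 15.906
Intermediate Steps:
E(W) = -2 + 2*W² (E(W) = -2 + W*(W + W) = -2 + W*(2*W) = -2 + 2*W²)
z(H) = 0 (z(H) = (-2 + 2*1²)/H = (-2 + 2*1)/H = (-2 + 2)/H = 0/H = 0)
√(253 + z(46)) = √(253 + 0) = √253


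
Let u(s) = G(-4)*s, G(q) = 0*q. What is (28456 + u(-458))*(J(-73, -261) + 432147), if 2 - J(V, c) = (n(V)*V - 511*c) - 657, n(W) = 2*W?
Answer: 8217438312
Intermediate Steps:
G(q) = 0
J(V, c) = 659 - 2*V² + 511*c (J(V, c) = 2 - (((2*V)*V - 511*c) - 657) = 2 - ((2*V² - 511*c) - 657) = 2 - ((-511*c + 2*V²) - 657) = 2 - (-657 - 511*c + 2*V²) = 2 + (657 - 2*V² + 511*c) = 659 - 2*V² + 511*c)
u(s) = 0 (u(s) = 0*s = 0)
(28456 + u(-458))*(J(-73, -261) + 432147) = (28456 + 0)*((659 - 2*(-73)² + 511*(-261)) + 432147) = 28456*((659 - 2*5329 - 133371) + 432147) = 28456*((659 - 10658 - 133371) + 432147) = 28456*(-143370 + 432147) = 28456*288777 = 8217438312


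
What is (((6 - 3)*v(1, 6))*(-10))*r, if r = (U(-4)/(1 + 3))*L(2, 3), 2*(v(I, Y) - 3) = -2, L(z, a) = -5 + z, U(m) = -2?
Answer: -90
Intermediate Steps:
v(I, Y) = 2 (v(I, Y) = 3 + (½)*(-2) = 3 - 1 = 2)
r = 3/2 (r = (-2/(1 + 3))*(-5 + 2) = -2/4*(-3) = -2*¼*(-3) = -½*(-3) = 3/2 ≈ 1.5000)
(((6 - 3)*v(1, 6))*(-10))*r = (((6 - 3)*2)*(-10))*(3/2) = ((3*2)*(-10))*(3/2) = (6*(-10))*(3/2) = -60*3/2 = -90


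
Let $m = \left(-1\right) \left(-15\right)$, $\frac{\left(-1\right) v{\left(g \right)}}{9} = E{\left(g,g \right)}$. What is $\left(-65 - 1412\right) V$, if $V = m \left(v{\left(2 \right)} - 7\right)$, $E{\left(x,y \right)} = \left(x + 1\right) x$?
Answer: $1351455$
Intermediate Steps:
$E{\left(x,y \right)} = x \left(1 + x\right)$ ($E{\left(x,y \right)} = \left(1 + x\right) x = x \left(1 + x\right)$)
$v{\left(g \right)} = - 9 g \left(1 + g\right)$
$m = 15$
$V = -915$ ($V = 15 \left(\left(-9\right) 2 \left(1 + 2\right) - 7\right) = 15 \left(\left(-9\right) 2 \cdot 3 - 7\right) = 15 \left(-54 - 7\right) = 15 \left(-61\right) = -915$)
$\left(-65 - 1412\right) V = \left(-65 - 1412\right) \left(-915\right) = \left(-1477\right) \left(-915\right) = 1351455$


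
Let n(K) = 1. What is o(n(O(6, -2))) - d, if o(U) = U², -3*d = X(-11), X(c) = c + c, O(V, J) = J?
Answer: -19/3 ≈ -6.3333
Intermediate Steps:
X(c) = 2*c
d = 22/3 (d = -2*(-11)/3 = -⅓*(-22) = 22/3 ≈ 7.3333)
o(n(O(6, -2))) - d = 1² - 1*22/3 = 1 - 22/3 = -19/3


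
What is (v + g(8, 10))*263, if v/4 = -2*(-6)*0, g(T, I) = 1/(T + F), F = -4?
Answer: 263/4 ≈ 65.750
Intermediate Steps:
g(T, I) = 1/(-4 + T) (g(T, I) = 1/(T - 4) = 1/(-4 + T))
v = 0 (v = 4*(-2*(-6)*0) = 4*(12*0) = 4*0 = 0)
(v + g(8, 10))*263 = (0 + 1/(-4 + 8))*263 = (0 + 1/4)*263 = (1/4)*263 = 263/4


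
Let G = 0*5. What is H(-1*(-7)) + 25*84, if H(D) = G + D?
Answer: 2107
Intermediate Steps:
G = 0
H(D) = D (H(D) = 0 + D = D)
H(-1*(-7)) + 25*84 = -1*(-7) + 25*84 = 7 + 2100 = 2107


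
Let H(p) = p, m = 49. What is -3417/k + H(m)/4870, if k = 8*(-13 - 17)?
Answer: 111017/7792 ≈ 14.248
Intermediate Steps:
k = -240 (k = 8*(-30) = -240)
-3417/k + H(m)/4870 = -3417/(-240) + 49/4870 = -3417*(-1/240) + 49*(1/4870) = 1139/80 + 49/4870 = 111017/7792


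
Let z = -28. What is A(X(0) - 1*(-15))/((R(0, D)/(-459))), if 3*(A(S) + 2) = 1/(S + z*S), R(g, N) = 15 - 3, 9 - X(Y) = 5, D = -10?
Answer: 52343/684 ≈ 76.525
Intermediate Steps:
X(Y) = 4 (X(Y) = 9 - 1*5 = 9 - 5 = 4)
R(g, N) = 12
A(S) = -2 - 1/(81*S) (A(S) = -2 + 1/(3*(S - 28*S)) = -2 + 1/(3*((-27*S))) = -2 + (-1/(27*S))/3 = -2 - 1/(81*S))
A(X(0) - 1*(-15))/((R(0, D)/(-459))) = (-2 - 1/(81*(4 - 1*(-15))))/((12/(-459))) = (-2 - 1/(81*(4 + 15)))/((12*(-1/459))) = (-2 - 1/81/19)/(-4/153) = (-2 - 1/81*1/19)*(-153/4) = (-2 - 1/1539)*(-153/4) = -3079/1539*(-153/4) = 52343/684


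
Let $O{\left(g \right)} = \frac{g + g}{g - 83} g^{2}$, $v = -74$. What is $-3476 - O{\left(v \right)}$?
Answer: $- \frac{1356180}{157} \approx -8638.1$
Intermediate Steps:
$O{\left(g \right)} = \frac{2 g^{3}}{-83 + g}$ ($O{\left(g \right)} = \frac{2 g}{-83 + g} g^{2} = \frac{2 g^{3}}{-83 + g}$)
$-3476 - O{\left(v \right)} = -3476 - \frac{2 \left(-74\right)^{3}}{-83 - 74} = -3476 - 2 \left(-405224\right) \frac{1}{-157} = -3476 - 2 \left(-405224\right) \left(- \frac{1}{157}\right) = -3476 - \frac{810448}{157} = - \frac{1356180}{157}$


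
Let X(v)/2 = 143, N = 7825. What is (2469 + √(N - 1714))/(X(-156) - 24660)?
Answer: -2469/24374 - 3*√679/24374 ≈ -0.10450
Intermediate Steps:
X(v) = 286 (X(v) = 2*143 = 286)
(2469 + √(N - 1714))/(X(-156) - 24660) = (2469 + √(7825 - 1714))/(286 - 24660) = (2469 + √6111)/(-24374) = (2469 + 3*√679)*(-1/24374) = -2469/24374 - 3*√679/24374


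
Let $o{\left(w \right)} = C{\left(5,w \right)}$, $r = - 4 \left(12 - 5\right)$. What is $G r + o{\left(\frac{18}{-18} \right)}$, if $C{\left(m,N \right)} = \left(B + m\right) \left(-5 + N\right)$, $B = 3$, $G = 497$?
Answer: $-13964$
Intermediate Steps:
$r = -28$ ($r = \left(-4\right) 7 = -28$)
$C{\left(m,N \right)} = \left(-5 + N\right) \left(3 + m\right)$ ($C{\left(m,N \right)} = \left(3 + m\right) \left(-5 + N\right) = \left(-5 + N\right) \left(3 + m\right)$)
$o{\left(w \right)} = -40 + 8 w$ ($o{\left(w \right)} = -15 - 25 + 3 w + w 5 = -15 - 25 + 3 w + 5 w = -40 + 8 w$)
$G r + o{\left(\frac{18}{-18} \right)} = 497 \left(-28\right) - \left(40 - 8 \frac{18}{-18}\right) = -13916 - \left(40 - 8 \cdot 18 \left(- \frac{1}{18}\right)\right) = -13916 + \left(-40 + 8 \left(-1\right)\right) = -13916 - 48 = -13964$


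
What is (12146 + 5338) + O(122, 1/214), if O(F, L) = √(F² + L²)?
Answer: 17484 + √681627665/214 ≈ 17606.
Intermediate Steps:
(12146 + 5338) + O(122, 1/214) = (12146 + 5338) + √(122² + (1/214)²) = 17484 + √(14884 + (1/214)²) = 17484 + √(14884 + 1/45796) = 17484 + √(681627665/45796) = 17484 + √681627665/214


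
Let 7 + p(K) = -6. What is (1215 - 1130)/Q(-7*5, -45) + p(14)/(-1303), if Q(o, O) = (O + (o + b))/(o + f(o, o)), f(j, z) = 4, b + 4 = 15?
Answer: 3434302/89907 ≈ 38.198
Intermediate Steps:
b = 11 (b = -4 + 15 = 11)
p(K) = -13 (p(K) = -7 - 6 = -13)
Q(o, O) = (11 + O + o)/(4 + o) (Q(o, O) = (O + (o + 11))/(o + 4) = (O + (11 + o))/(4 + o) = (11 + O + o)/(4 + o))
(1215 - 1130)/Q(-7*5, -45) + p(14)/(-1303) = (1215 - 1130)/(((11 - 45 - 7*5)/(4 - 7*5))) - 13/(-1303) = 85/(((11 - 45 - 35)/(4 - 35))) - 13*(-1/1303) = 85/((-69/(-31))) + 13/1303 = 85/((-1/31*(-69))) + 13/1303 = 85/(69/31) + 13/1303 = 85*(31/69) + 13/1303 = 2635/69 + 13/1303 = 3434302/89907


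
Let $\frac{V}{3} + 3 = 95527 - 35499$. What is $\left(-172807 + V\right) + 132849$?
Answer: $140117$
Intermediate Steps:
$V = 180075$ ($V = -9 + 3 \left(95527 - 35499\right) = -9 + 3 \cdot 60028 = -9 + 180084 = 180075$)
$\left(-172807 + V\right) + 132849 = \left(-172807 + 180075\right) + 132849 = 7268 + 132849 = 140117$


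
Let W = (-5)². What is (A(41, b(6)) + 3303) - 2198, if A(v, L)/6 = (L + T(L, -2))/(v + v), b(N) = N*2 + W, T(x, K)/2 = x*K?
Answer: 44972/41 ≈ 1096.9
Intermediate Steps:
T(x, K) = 2*K*x (T(x, K) = 2*(x*K) = 2*(K*x) = 2*K*x)
W = 25
b(N) = 25 + 2*N (b(N) = N*2 + 25 = 2*N + 25 = 25 + 2*N)
A(v, L) = -9*L/v (A(v, L) = 6*((L + 2*(-2)*L)/(v + v)) = 6*((L - 4*L)/((2*v))) = 6*((-3*L)*(1/(2*v))) = 6*(-3*L/(2*v)) = -9*L/v)
(A(41, b(6)) + 3303) - 2198 = (-9*(25 + 2*6)/41 + 3303) - 2198 = (-9*(25 + 12)*1/41 + 3303) - 2198 = (-9*37*1/41 + 3303) - 2198 = (-333/41 + 3303) - 2198 = 135090/41 - 2198 = 44972/41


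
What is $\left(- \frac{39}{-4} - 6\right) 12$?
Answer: $45$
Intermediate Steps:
$\left(- \frac{39}{-4} - 6\right) 12 = \left(\left(-39\right) \left(- \frac{1}{4}\right) - 6\right) 12 = \left(\frac{39}{4} - 6\right) 12 = \frac{15}{4} \cdot 12 = 45$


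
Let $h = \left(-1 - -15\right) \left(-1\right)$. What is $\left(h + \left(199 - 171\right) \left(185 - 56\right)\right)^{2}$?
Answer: $12945604$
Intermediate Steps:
$h = -14$ ($h = \left(-1 + 15\right) \left(-1\right) = 14 \left(-1\right) = -14$)
$\left(h + \left(199 - 171\right) \left(185 - 56\right)\right)^{2} = \left(-14 + \left(199 - 171\right) \left(185 - 56\right)\right)^{2} = \left(-14 + 28 \cdot 129\right)^{2} = \left(-14 + 3612\right)^{2} = 3598^{2} = 12945604$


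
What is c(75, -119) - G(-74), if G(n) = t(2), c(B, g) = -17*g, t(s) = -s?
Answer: 2025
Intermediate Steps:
G(n) = -2 (G(n) = -1*2 = -2)
c(75, -119) - G(-74) = -17*(-119) - 1*(-2) = 2023 + 2 = 2025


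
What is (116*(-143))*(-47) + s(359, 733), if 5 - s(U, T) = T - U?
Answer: 779267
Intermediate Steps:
s(U, T) = 5 + U - T (s(U, T) = 5 - (T - U) = 5 + (U - T) = 5 + U - T)
(116*(-143))*(-47) + s(359, 733) = (116*(-143))*(-47) + (5 + 359 - 1*733) = -16588*(-47) + (5 + 359 - 733) = 779636 - 369 = 779267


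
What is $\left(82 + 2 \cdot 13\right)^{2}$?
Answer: $11664$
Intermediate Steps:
$\left(82 + 2 \cdot 13\right)^{2} = \left(82 + 26\right)^{2} = 108^{2} = 11664$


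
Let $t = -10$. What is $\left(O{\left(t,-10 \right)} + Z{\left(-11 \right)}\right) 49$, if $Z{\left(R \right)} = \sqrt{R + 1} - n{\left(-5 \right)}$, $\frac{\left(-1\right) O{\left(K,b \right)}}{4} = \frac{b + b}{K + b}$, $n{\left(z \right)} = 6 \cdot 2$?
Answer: $-784 + 49 i \sqrt{10} \approx -784.0 + 154.95 i$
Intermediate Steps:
$n{\left(z \right)} = 12$
$O{\left(K,b \right)} = - \frac{8 b}{K + b}$ ($O{\left(K,b \right)} = - 4 \frac{b + b}{K + b} = - 4 \frac{2 b}{K + b} = - \frac{8 b}{K + b}$)
$Z{\left(R \right)} = -12 + \sqrt{1 + R}$ ($Z{\left(R \right)} = \sqrt{R + 1} - 12 = \sqrt{1 + R} - 12 = -12 + \sqrt{1 + R}$)
$\left(O{\left(t,-10 \right)} + Z{\left(-11 \right)}\right) 49 = \left(\left(-8\right) \left(-10\right) \frac{1}{-10 - 10} - \left(12 - \sqrt{1 - 11}\right)\right) 49 = \left(\left(-8\right) \left(-10\right) \frac{1}{-20} - \left(12 - \sqrt{-10}\right)\right) 49 = \left(\left(-8\right) \left(-10\right) \left(- \frac{1}{20}\right) - \left(12 - i \sqrt{10}\right)\right) 49 = \left(-4 - \left(12 - i \sqrt{10}\right)\right) 49 = \left(-16 + i \sqrt{10}\right) 49 = -784 + 49 i \sqrt{10}$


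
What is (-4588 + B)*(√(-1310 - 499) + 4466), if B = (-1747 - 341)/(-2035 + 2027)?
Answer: -19324382 - 12981*I*√201 ≈ -1.9324e+7 - 1.8404e+5*I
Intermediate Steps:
B = 261 (B = -2088/(-8) = -2088*(-⅛) = 261)
(-4588 + B)*(√(-1310 - 499) + 4466) = (-4588 + 261)*(√(-1310 - 499) + 4466) = -4327*(√(-1809) + 4466) = -4327*(3*I*√201 + 4466) = -4327*(4466 + 3*I*√201) = -19324382 - 12981*I*√201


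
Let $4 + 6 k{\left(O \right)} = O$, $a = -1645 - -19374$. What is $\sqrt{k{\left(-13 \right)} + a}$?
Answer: $\frac{\sqrt{638142}}{6} \approx 133.14$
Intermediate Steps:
$a = 17729$ ($a = -1645 + 19374 = 17729$)
$k{\left(O \right)} = - \frac{2}{3} + \frac{O}{6}$
$\sqrt{k{\left(-13 \right)} + a} = \sqrt{\left(- \frac{2}{3} + \frac{1}{6} \left(-13\right)\right) + 17729} = \sqrt{\left(- \frac{2}{3} - \frac{13}{6}\right) + 17729} = \sqrt{- \frac{17}{6} + 17729} = \sqrt{\frac{106357}{6}} = \frac{\sqrt{638142}}{6}$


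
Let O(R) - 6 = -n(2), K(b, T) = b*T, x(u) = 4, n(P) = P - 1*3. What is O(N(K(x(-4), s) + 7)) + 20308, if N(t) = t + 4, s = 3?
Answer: 20315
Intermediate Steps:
n(P) = -3 + P (n(P) = P - 3 = -3 + P)
K(b, T) = T*b
N(t) = 4 + t
O(R) = 7 (O(R) = 6 - (-3 + 2) = 6 - 1*(-1) = 6 + 1 = 7)
O(N(K(x(-4), s) + 7)) + 20308 = 7 + 20308 = 20315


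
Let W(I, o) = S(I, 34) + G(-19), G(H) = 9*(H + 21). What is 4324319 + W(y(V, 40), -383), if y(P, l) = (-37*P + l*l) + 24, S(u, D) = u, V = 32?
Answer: 4324777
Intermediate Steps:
y(P, l) = 24 + l**2 - 37*P (y(P, l) = (-37*P + l**2) + 24 = (l**2 - 37*P) + 24 = 24 + l**2 - 37*P)
G(H) = 189 + 9*H (G(H) = 9*(21 + H) = 189 + 9*H)
W(I, o) = 18 + I (W(I, o) = I + (189 + 9*(-19)) = I + (189 - 171) = I + 18 = 18 + I)
4324319 + W(y(V, 40), -383) = 4324319 + (18 + (24 + 40**2 - 37*32)) = 4324319 + (18 + (24 + 1600 - 1184)) = 4324319 + (18 + 440) = 4324319 + 458 = 4324777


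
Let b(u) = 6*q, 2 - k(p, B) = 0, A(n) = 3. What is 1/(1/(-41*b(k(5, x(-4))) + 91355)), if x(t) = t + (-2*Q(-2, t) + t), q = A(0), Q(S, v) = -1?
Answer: 90617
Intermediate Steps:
q = 3
x(t) = 2 + 2*t (x(t) = t + (-2*(-1) + t) = t + (2 + t) = 2 + 2*t)
k(p, B) = 2 (k(p, B) = 2 - 1*0 = 2 + 0 = 2)
b(u) = 18 (b(u) = 6*3 = 18)
1/(1/(-41*b(k(5, x(-4))) + 91355)) = 1/(1/(-41*18 + 91355)) = 1/(1/(-738 + 91355)) = 1/(1/90617) = 90617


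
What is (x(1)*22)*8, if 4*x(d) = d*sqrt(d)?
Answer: 44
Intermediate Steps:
x(d) = d**(3/2)/4 (x(d) = (d*sqrt(d))/4 = d**(3/2)/4)
(x(1)*22)*8 = ((1**(3/2)/4)*22)*8 = (((1/4)*1)*22)*8 = ((1/4)*22)*8 = (11/2)*8 = 44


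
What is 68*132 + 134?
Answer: 9110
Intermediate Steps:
68*132 + 134 = 8976 + 134 = 9110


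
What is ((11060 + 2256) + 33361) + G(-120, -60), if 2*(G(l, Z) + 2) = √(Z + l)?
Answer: 46675 + 3*I*√5 ≈ 46675.0 + 6.7082*I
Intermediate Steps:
G(l, Z) = -2 + √(Z + l)/2
((11060 + 2256) + 33361) + G(-120, -60) = ((11060 + 2256) + 33361) + (-2 + √(-60 - 120)/2) = (13316 + 33361) + (-2 + √(-180)/2) = 46677 + (-2 + (6*I*√5)/2) = 46677 + (-2 + 3*I*√5) = 46675 + 3*I*√5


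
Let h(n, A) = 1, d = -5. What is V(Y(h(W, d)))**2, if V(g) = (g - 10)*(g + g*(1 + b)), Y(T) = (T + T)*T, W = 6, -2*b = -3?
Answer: 3136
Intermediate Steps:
b = 3/2 (b = -1/2*(-3) = 3/2 ≈ 1.5000)
Y(T) = 2*T**2 (Y(T) = (2*T)*T = 2*T**2)
V(g) = 7*g*(-10 + g)/2 (V(g) = (g - 10)*(g + g*(1 + 3/2)) = (-10 + g)*(g + g*(5/2)) = (-10 + g)*(g + 5*g/2) = (-10 + g)*(7*g/2) = 7*g*(-10 + g)/2)
V(Y(h(W, d)))**2 = (7*(2*1**2)*(-10 + 2*1**2)/2)**2 = (7*(2*1)*(-10 + 2*1)/2)**2 = ((7/2)*2*(-10 + 2))**2 = ((7/2)*2*(-8))**2 = (-56)**2 = 3136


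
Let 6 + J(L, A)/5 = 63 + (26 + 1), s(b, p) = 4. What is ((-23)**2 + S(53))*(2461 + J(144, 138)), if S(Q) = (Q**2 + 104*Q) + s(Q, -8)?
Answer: 25508374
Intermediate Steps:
S(Q) = 4 + Q**2 + 104*Q (S(Q) = (Q**2 + 104*Q) + 4 = 4 + Q**2 + 104*Q)
J(L, A) = 420 (J(L, A) = -30 + 5*(63 + (26 + 1)) = -30 + 5*(63 + 27) = -30 + 5*90 = -30 + 450 = 420)
((-23)**2 + S(53))*(2461 + J(144, 138)) = ((-23)**2 + (4 + 53**2 + 104*53))*(2461 + 420) = (529 + (4 + 2809 + 5512))*2881 = (529 + 8325)*2881 = 8854*2881 = 25508374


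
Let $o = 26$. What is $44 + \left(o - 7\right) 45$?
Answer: $899$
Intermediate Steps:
$44 + \left(o - 7\right) 45 = 44 + \left(26 - 7\right) 45 = 44 + 19 \cdot 45 = 44 + 855 = 899$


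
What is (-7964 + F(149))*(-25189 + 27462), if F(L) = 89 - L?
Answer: -18238552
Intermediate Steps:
(-7964 + F(149))*(-25189 + 27462) = (-7964 + (89 - 1*149))*(-25189 + 27462) = (-7964 + (89 - 149))*2273 = (-7964 - 60)*2273 = -8024*2273 = -18238552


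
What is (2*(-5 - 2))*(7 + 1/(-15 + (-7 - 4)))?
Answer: -1267/13 ≈ -97.462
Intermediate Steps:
(2*(-5 - 2))*(7 + 1/(-15 + (-7 - 4))) = (2*(-7))*(7 + 1/(-15 - 11)) = -14*(7 + 1/(-26)) = -14*(7 - 1/26) = -14*181/26 = -1267/13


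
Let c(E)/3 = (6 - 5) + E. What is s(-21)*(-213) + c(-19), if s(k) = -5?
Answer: 1011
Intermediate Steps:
c(E) = 3 + 3*E (c(E) = 3*((6 - 5) + E) = 3*(1 + E) = 3 + 3*E)
s(-21)*(-213) + c(-19) = -5*(-213) + (3 + 3*(-19)) = 1065 + (3 - 57) = 1065 - 54 = 1011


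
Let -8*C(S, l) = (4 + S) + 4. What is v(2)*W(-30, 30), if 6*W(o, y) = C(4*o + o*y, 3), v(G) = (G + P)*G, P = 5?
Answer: 1771/6 ≈ 295.17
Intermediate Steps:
v(G) = G*(5 + G) (v(G) = (G + 5)*G = (5 + G)*G = G*(5 + G))
C(S, l) = -1 - S/8 (C(S, l) = -((4 + S) + 4)/8 = -(8 + S)/8 = -1 - S/8)
W(o, y) = -⅙ - o/12 - o*y/48 (W(o, y) = (-1 - (4*o + o*y)/8)/6 = (-1 + (-o/2 - o*y/8))/6 = (-1 - o/2 - o*y/8)/6 = -⅙ - o/12 - o*y/48)
v(2)*W(-30, 30) = (2*(5 + 2))*(-⅙ - 1/48*(-30)*(4 + 30)) = (2*7)*(-⅙ - 1/48*(-30)*34) = 14*(-⅙ + 85/4) = 14*(253/12) = 1771/6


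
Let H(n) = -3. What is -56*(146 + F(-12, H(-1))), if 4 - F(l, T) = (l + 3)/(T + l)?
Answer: -41832/5 ≈ -8366.4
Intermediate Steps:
F(l, T) = 4 - (3 + l)/(T + l) (F(l, T) = 4 - (l + 3)/(T + l) = 4 - (3 + l)/(T + l))
-56*(146 + F(-12, H(-1))) = -56*(146 + (-3 + 3*(-12) + 4*(-3))/(-3 - 12)) = -56*(146 + (-3 - 36 - 12)/(-15)) = -56*(146 - 1/15*(-51)) = -56*(146 + 17/5) = -56*747/5 = -41832/5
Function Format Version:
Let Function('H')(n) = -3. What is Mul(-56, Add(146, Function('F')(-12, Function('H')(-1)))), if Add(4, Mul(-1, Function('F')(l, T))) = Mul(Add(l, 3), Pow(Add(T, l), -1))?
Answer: Rational(-41832, 5) ≈ -8366.4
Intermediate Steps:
Function('F')(l, T) = Add(4, Mul(-1, Pow(Add(T, l), -1), Add(3, l))) (Function('F')(l, T) = Add(4, Mul(-1, Mul(Add(l, 3), Pow(Add(T, l), -1)))) = Add(4, Mul(-1, Mul(Add(3, l), Pow(Add(T, l), -1)))) = Add(4, Mul(-1, Mul(Pow(Add(T, l), -1), Add(3, l)))) = Add(4, Mul(-1, Pow(Add(T, l), -1), Add(3, l))))
Mul(-56, Add(146, Function('F')(-12, Function('H')(-1)))) = Mul(-56, Add(146, Mul(Pow(Add(-3, -12), -1), Add(-3, Mul(3, -12), Mul(4, -3))))) = Mul(-56, Add(146, Mul(Pow(-15, -1), Add(-3, -36, -12)))) = Mul(-56, Add(146, Mul(Rational(-1, 15), -51))) = Mul(-56, Add(146, Rational(17, 5))) = Mul(-56, Rational(747, 5)) = Rational(-41832, 5)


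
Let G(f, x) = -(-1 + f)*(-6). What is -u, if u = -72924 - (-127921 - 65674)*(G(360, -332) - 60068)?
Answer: 11211933754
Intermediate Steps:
G(f, x) = -6 + 6*f (G(f, x) = -(6 - 6*f) = -6 + 6*f)
u = -11211933754 (u = -72924 - (-127921 - 65674)*((-6 + 6*360) - 60068) = -72924 - (-193595)*((-6 + 2160) - 60068) = -72924 - (-193595)*(2154 - 60068) = -72924 - (-193595)*(-57914) = -72924 - 1*11211860830 = -72924 - 11211860830 = -11211933754)
-u = -1*(-11211933754) = 11211933754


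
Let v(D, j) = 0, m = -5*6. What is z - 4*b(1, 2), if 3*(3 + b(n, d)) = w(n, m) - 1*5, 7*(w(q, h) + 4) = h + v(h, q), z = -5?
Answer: 173/7 ≈ 24.714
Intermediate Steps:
m = -30
w(q, h) = -4 + h/7 (w(q, h) = -4 + (h + 0)/7 = -4 + h/7)
b(n, d) = -52/7 (b(n, d) = -3 + ((-4 + (⅐)*(-30)) - 1*5)/3 = -3 + ((-4 - 30/7) - 5)/3 = -3 + (-58/7 - 5)/3 = -3 + (⅓)*(-93/7) = -3 - 31/7 = -52/7)
z - 4*b(1, 2) = -5 - 4*(-52/7) = -5 + 208/7 = 173/7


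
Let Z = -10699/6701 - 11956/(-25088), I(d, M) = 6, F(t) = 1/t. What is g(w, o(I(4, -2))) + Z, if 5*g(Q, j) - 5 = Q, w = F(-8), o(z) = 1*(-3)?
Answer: -622131/4288640 ≈ -0.14506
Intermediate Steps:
o(z) = -3
w = -1/8 (w = 1/(-8) = -1/8 ≈ -0.12500)
g(Q, j) = 1 + Q/5
Z = -960711/857728 (Z = -10699*1/6701 - 11956*(-1/25088) = -10699/6701 + 61/128 = -960711/857728 ≈ -1.1201)
g(w, o(I(4, -2))) + Z = (1 + (1/5)*(-1/8)) - 960711/857728 = (1 - 1/40) - 960711/857728 = 39/40 - 960711/857728 = -622131/4288640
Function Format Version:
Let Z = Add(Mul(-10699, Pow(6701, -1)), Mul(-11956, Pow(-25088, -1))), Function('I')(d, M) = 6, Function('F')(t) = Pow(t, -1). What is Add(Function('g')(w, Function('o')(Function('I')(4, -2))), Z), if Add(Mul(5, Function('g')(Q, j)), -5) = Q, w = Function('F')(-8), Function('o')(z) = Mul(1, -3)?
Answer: Rational(-622131, 4288640) ≈ -0.14506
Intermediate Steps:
Function('o')(z) = -3
w = Rational(-1, 8) (w = Pow(-8, -1) = Rational(-1, 8) ≈ -0.12500)
Function('g')(Q, j) = Add(1, Mul(Rational(1, 5), Q))
Z = Rational(-960711, 857728) (Z = Add(Mul(-10699, Rational(1, 6701)), Mul(-11956, Rational(-1, 25088))) = Add(Rational(-10699, 6701), Rational(61, 128)) = Rational(-960711, 857728) ≈ -1.1201)
Add(Function('g')(w, Function('o')(Function('I')(4, -2))), Z) = Add(Add(1, Mul(Rational(1, 5), Rational(-1, 8))), Rational(-960711, 857728)) = Add(Add(1, Rational(-1, 40)), Rational(-960711, 857728)) = Add(Rational(39, 40), Rational(-960711, 857728)) = Rational(-622131, 4288640)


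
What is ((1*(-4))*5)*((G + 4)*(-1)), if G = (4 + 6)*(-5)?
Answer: -920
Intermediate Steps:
G = -50 (G = 10*(-5) = -50)
((1*(-4))*5)*((G + 4)*(-1)) = ((1*(-4))*5)*((-50 + 4)*(-1)) = (-4*5)*(-46*(-1)) = -20*46 = -920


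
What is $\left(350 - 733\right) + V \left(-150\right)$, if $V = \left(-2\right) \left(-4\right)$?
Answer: $-1583$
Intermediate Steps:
$V = 8$
$\left(350 - 733\right) + V \left(-150\right) = \left(350 - 733\right) + 8 \left(-150\right) = -383 - 1200 = -1583$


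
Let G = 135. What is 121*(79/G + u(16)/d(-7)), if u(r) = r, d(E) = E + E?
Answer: -63767/945 ≈ -67.478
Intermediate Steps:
d(E) = 2*E
121*(79/G + u(16)/d(-7)) = 121*(79/135 + 16/((2*(-7)))) = 121*(79*(1/135) + 16/(-14)) = 121*(79/135 + 16*(-1/14)) = 121*(79/135 - 8/7) = 121*(-527/945) = -63767/945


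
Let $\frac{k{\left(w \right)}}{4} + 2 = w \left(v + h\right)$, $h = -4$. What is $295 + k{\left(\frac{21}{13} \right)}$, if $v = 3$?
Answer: $\frac{3647}{13} \approx 280.54$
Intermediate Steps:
$k{\left(w \right)} = -8 - 4 w$ ($k{\left(w \right)} = -8 + 4 w \left(3 - 4\right) = -8 + 4 w \left(-1\right) = -8 + 4 \left(- w\right) = -8 - 4 w$)
$295 + k{\left(\frac{21}{13} \right)} = 295 - \left(8 + 4 \cdot \frac{21}{13}\right) = 295 - \left(8 + 4 \cdot 21 \cdot \frac{1}{13}\right) = 295 - \frac{188}{13} = \frac{3647}{13}$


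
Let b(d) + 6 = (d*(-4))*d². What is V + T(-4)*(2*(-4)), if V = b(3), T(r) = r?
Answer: -82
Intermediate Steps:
b(d) = -6 - 4*d³ (b(d) = -6 + (d*(-4))*d² = -6 + (-4*d)*d² = -6 - 4*d³)
V = -114 (V = -6 - 4*3³ = -6 - 4*27 = -6 - 108 = -114)
V + T(-4)*(2*(-4)) = -114 - 8*(-4) = -114 - 4*(-8) = -114 + 32 = -82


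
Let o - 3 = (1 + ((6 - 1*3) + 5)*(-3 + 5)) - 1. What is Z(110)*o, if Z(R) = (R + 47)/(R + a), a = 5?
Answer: 2983/115 ≈ 25.939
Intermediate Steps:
Z(R) = (47 + R)/(5 + R) (Z(R) = (R + 47)/(R + 5) = (47 + R)/(5 + R))
o = 19 (o = 3 + ((1 + ((6 - 1*3) + 5)*(-3 + 5)) - 1) = 3 + ((1 + ((6 - 3) + 5)*2) - 1) = 3 + ((1 + (3 + 5)*2) - 1) = 3 + ((1 + 8*2) - 1) = 3 + ((1 + 16) - 1) = 3 + (17 - 1) = 3 + 16 = 19)
Z(110)*o = ((47 + 110)/(5 + 110))*19 = (157/115)*19 = 2983/115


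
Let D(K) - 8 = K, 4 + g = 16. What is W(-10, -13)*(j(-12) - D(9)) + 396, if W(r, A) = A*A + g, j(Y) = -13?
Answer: -5034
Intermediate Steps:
g = 12 (g = -4 + 16 = 12)
D(K) = 8 + K
W(r, A) = 12 + A**2 (W(r, A) = A*A + 12 = A**2 + 12 = 12 + A**2)
W(-10, -13)*(j(-12) - D(9)) + 396 = (12 + (-13)**2)*(-13 - (8 + 9)) + 396 = (12 + 169)*(-13 - 1*17) + 396 = 181*(-13 - 17) + 396 = 181*(-30) + 396 = -5430 + 396 = -5034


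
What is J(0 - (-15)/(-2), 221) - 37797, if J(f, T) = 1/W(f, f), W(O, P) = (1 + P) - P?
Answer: -37796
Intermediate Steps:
W(O, P) = 1
J(f, T) = 1 (J(f, T) = 1/1 = 1)
J(0 - (-15)/(-2), 221) - 37797 = 1 - 37797 = -37796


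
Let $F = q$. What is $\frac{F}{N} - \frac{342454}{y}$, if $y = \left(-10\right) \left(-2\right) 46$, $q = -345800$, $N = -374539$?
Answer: $- \frac{63972121353}{172287940} \approx -371.31$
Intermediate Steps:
$F = -345800$
$y = 920$ ($y = 20 \cdot 46 = 920$)
$\frac{F}{N} - \frac{342454}{y} = - \frac{345800}{-374539} - \frac{342454}{920} = \left(-345800\right) \left(- \frac{1}{374539}\right) - \frac{171227}{460} = \frac{345800}{374539} - \frac{171227}{460} = - \frac{63972121353}{172287940}$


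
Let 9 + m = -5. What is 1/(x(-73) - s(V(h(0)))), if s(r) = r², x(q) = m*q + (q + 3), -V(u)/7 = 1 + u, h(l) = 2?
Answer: 1/511 ≈ 0.0019569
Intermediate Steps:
V(u) = -7 - 7*u (V(u) = -7*(1 + u) = -7 - 7*u)
m = -14 (m = -9 - 5 = -14)
x(q) = 3 - 13*q (x(q) = -14*q + (q + 3) = -14*q + (3 + q) = 3 - 13*q)
1/(x(-73) - s(V(h(0)))) = 1/((3 - 13*(-73)) - (-7 - 7*2)²) = 1/((3 + 949) - (-7 - 14)²) = 1/(952 - 1*(-21)²) = 1/(952 - 1*441) = 1/(952 - 441) = 1/511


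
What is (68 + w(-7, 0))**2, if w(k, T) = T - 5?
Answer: 3969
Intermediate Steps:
w(k, T) = -5 + T
(68 + w(-7, 0))**2 = (68 + (-5 + 0))**2 = (68 - 5)**2 = 63**2 = 3969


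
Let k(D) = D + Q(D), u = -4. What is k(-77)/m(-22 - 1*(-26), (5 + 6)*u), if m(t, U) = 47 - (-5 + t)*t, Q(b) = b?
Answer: -154/51 ≈ -3.0196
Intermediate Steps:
k(D) = 2*D (k(D) = D + D = 2*D)
m(t, U) = 47 - t*(-5 + t)
k(-77)/m(-22 - 1*(-26), (5 + 6)*u) = (2*(-77))/(47 - (-22 - 1*(-26))**2 + 5*(-22 - 1*(-26))) = -154/(47 - (-22 + 26)**2 + 5*(-22 + 26)) = -154/(47 - 1*4**2 + 5*4) = -154/(47 - 1*16 + 20) = -154/(47 - 16 + 20) = -154/51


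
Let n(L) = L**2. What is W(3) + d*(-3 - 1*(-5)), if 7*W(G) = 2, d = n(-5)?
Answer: 352/7 ≈ 50.286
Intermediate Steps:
d = 25 (d = (-5)**2 = 25)
W(G) = 2/7 (W(G) = (1/7)*2 = 2/7)
W(3) + d*(-3 - 1*(-5)) = 2/7 + 25*(-3 - 1*(-5)) = 2/7 + 25*(-3 + 5) = 2/7 + 25*2 = 2/7 + 50 = 352/7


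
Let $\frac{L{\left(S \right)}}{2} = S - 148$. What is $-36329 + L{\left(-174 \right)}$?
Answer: $-36973$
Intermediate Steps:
$L{\left(S \right)} = -296 + 2 S$ ($L{\left(S \right)} = 2 \left(S - 148\right) = 2 \left(-148 + S\right) = -296 + 2 S$)
$-36329 + L{\left(-174 \right)} = -36329 + \left(-296 + 2 \left(-174\right)\right) = -36329 - 644 = -36973$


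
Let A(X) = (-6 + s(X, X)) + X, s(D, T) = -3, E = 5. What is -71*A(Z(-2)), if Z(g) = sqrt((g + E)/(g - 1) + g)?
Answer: 639 - 71*I*sqrt(3) ≈ 639.0 - 122.98*I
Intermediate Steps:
Z(g) = sqrt(g + (5 + g)/(-1 + g)) (Z(g) = sqrt((g + 5)/(g - 1) + g) = sqrt((5 + g)/(-1 + g) + g) = sqrt(g + (5 + g)/(-1 + g)))
A(X) = -9 + X (A(X) = (-6 - 3) + X = -9 + X)
-71*A(Z(-2)) = -71*(-9 + sqrt((5 + (-2)**2)/(-1 - 2))) = -71*(-9 + sqrt((5 + 4)/(-3))) = -71*(-9 + sqrt(-1/3*9)) = -71*(-9 + sqrt(-3)) = -71*(-9 + I*sqrt(3)) = 639 - 71*I*sqrt(3)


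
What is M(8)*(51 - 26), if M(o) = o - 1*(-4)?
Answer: 300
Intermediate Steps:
M(o) = 4 + o (M(o) = o + 4 = 4 + o)
M(8)*(51 - 26) = (4 + 8)*(51 - 26) = 12*25 = 300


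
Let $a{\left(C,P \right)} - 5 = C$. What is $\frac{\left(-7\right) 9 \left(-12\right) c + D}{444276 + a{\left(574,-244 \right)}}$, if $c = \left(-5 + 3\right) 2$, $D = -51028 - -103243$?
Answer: $\frac{16397}{148285} \approx 0.11058$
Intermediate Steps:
$a{\left(C,P \right)} = 5 + C$
$D = 52215$ ($D = -51028 + 103243 = 52215$)
$c = -4$ ($c = \left(-2\right) 2 = -4$)
$\frac{\left(-7\right) 9 \left(-12\right) c + D}{444276 + a{\left(574,-244 \right)}} = \frac{\left(-7\right) 9 \left(-12\right) \left(-4\right) + 52215}{444276 + \left(5 + 574\right)} = \frac{\left(-63\right) \left(-12\right) \left(-4\right) + 52215}{444276 + 579} = \frac{756 \left(-4\right) + 52215}{444855} = \left(-3024 + 52215\right) \frac{1}{444855} = 49191 \cdot \frac{1}{444855} = \frac{16397}{148285}$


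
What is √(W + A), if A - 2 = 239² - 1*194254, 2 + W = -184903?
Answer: 2*I*√80509 ≈ 567.48*I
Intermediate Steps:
W = -184905 (W = -2 - 184903 = -184905)
A = -137131 (A = 2 + (239² - 1*194254) = 2 + (57121 - 194254) = 2 - 137133 = -137131)
√(W + A) = √(-184905 - 137131) = √(-322036) = 2*I*√80509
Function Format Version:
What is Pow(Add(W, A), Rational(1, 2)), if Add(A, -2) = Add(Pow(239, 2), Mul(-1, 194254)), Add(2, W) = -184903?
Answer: Mul(2, I, Pow(80509, Rational(1, 2))) ≈ Mul(567.48, I)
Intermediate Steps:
W = -184905 (W = Add(-2, -184903) = -184905)
A = -137131 (A = Add(2, Add(Pow(239, 2), Mul(-1, 194254))) = Add(2, Add(57121, -194254)) = Add(2, -137133) = -137131)
Pow(Add(W, A), Rational(1, 2)) = Pow(Add(-184905, -137131), Rational(1, 2)) = Pow(-322036, Rational(1, 2)) = Mul(2, I, Pow(80509, Rational(1, 2)))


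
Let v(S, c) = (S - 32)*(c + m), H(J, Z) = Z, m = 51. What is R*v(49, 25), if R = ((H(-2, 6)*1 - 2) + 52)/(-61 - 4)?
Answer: -72352/65 ≈ -1113.1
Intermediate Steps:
v(S, c) = (-32 + S)*(51 + c) (v(S, c) = (S - 32)*(c + 51) = (-32 + S)*(51 + c))
R = -56/65 (R = ((6*1 - 2) + 52)/(-61 - 4) = ((6 - 2) + 52)/(-65) = (4 + 52)*(-1/65) = 56*(-1/65) = -56/65 ≈ -0.86154)
R*v(49, 25) = -56*(-1632 - 32*25 + 51*49 + 49*25)/65 = -56*(-1632 - 800 + 2499 + 1225)/65 = -56/65*1292 = -72352/65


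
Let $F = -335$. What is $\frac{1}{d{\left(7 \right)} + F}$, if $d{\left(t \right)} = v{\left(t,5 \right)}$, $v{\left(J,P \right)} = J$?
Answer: $- \frac{1}{328} \approx -0.0030488$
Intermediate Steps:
$d{\left(t \right)} = t$
$\frac{1}{d{\left(7 \right)} + F} = \frac{1}{7 - 335} = \frac{1}{-328} = - \frac{1}{328}$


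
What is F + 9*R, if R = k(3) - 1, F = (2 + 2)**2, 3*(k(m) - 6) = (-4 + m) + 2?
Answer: 64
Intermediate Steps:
k(m) = 16/3 + m/3 (k(m) = 6 + ((-4 + m) + 2)/3 = 6 + (-2 + m)/3 = 6 + (-2/3 + m/3) = 16/3 + m/3)
F = 16 (F = 4**2 = 16)
R = 16/3 (R = (16/3 + (1/3)*3) - 1 = (16/3 + 1) - 1 = 19/3 - 1 = 16/3 ≈ 5.3333)
F + 9*R = 16 + 9*(16/3) = 16 + 48 = 64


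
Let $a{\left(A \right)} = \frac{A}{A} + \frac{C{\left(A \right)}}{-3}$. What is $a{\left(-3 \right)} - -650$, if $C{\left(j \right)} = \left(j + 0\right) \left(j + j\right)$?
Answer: $645$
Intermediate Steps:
$C{\left(j \right)} = 2 j^{2}$ ($C{\left(j \right)} = j 2 j = 2 j^{2}$)
$a{\left(A \right)} = 1 - \frac{2 A^{2}}{3}$ ($a{\left(A \right)} = \frac{A}{A} + \frac{2 A^{2}}{-3} = 1 + 2 A^{2} \left(- \frac{1}{3}\right) = 1 - \frac{2 A^{2}}{3}$)
$a{\left(-3 \right)} - -650 = \left(1 - \frac{2 \left(-3\right)^{2}}{3}\right) - -650 = \left(1 - 6\right) + 650 = -5 + 650 = 645$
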